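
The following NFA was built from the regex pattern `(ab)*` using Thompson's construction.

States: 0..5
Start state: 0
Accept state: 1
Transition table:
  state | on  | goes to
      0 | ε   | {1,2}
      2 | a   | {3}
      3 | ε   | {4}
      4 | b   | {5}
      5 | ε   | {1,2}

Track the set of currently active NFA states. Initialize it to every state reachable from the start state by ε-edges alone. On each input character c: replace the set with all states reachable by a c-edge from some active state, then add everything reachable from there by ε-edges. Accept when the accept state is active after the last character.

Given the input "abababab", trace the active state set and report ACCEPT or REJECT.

start: ε-closure({0}) = {0,1,2}
'a' @ 1: {3,4}
'b' @ 2: {1,2,5}  ✓accept
'a' @ 3: {3,4}
'b' @ 4: {1,2,5}  ✓accept
'a' @ 5: {3,4}
'b' @ 6: {1,2,5}  ✓accept
'a' @ 7: {3,4}
'b' @ 8: {1,2,5}  ✓accept
final: {1,2,5}; accept 1 in set

Answer: ACCEPT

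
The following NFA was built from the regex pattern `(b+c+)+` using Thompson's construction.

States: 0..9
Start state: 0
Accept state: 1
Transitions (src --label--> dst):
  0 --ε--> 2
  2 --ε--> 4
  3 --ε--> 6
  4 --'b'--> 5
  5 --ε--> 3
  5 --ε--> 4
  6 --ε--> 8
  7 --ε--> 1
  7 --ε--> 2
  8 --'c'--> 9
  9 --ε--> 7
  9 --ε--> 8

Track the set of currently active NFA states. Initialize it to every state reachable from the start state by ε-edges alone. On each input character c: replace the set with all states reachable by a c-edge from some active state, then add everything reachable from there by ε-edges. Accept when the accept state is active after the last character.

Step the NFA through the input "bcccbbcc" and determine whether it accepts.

Answer: ACCEPT

Trace:
S₀ = ε-closure({0}) = {0,2,4}
'b' @ 1: {3,4,5,6,8}
'c' @ 2: {1,2,4,7,8,9}  ✓accept
'c' @ 3: {1,2,4,7,8,9}  ✓accept
'c' @ 4: {1,2,4,7,8,9}  ✓accept
'b' @ 5: {3,4,5,6,8}
'b' @ 6: {3,4,5,6,8}
'c' @ 7: {1,2,4,7,8,9}  ✓accept
'c' @ 8: {1,2,4,7,8,9}  ✓accept
final: {1,2,4,7,8,9}; accept 1 in set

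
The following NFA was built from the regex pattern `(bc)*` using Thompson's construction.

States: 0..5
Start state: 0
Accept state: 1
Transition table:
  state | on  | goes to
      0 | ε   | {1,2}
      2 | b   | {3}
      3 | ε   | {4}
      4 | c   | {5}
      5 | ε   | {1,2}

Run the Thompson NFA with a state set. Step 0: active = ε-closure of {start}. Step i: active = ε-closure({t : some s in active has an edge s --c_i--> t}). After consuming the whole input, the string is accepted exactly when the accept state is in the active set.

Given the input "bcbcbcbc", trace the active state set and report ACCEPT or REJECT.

S₀ = ε-closure({0}) = {0,1,2}
'b' @ 1: {3,4}
'c' @ 2: {1,2,5}  (accept∈set)
'b' @ 3: {3,4}
'c' @ 4: {1,2,5}  (accept∈set)
'b' @ 5: {3,4}
'c' @ 6: {1,2,5}  (accept∈set)
'b' @ 7: {3,4}
'c' @ 8: {1,2,5}  (accept∈set)
after full input: {1,2,5}  (accept=1 in)

Answer: ACCEPT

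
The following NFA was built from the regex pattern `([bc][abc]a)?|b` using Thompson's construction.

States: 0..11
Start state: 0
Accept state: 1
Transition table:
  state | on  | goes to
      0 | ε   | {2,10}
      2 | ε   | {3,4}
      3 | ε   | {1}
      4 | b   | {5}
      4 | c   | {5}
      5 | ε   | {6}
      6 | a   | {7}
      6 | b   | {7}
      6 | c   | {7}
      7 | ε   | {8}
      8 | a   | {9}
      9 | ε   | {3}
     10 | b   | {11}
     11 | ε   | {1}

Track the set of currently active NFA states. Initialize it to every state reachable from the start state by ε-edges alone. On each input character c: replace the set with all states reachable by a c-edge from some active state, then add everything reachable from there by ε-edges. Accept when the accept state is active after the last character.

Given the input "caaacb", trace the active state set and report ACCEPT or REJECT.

Answer: REJECT

Trace:
S₀ = ε-closure({0}) = {0,1,2,3,4,10}
'c' @ 1: {5,6}
'a' @ 2: {7,8}
'a' @ 3: {1,3,9}  [accepting]
'a' @ 4: {}  — dead — no transitions
rest 'cb' ignored (set empty)
final: {}; accept 1 not in set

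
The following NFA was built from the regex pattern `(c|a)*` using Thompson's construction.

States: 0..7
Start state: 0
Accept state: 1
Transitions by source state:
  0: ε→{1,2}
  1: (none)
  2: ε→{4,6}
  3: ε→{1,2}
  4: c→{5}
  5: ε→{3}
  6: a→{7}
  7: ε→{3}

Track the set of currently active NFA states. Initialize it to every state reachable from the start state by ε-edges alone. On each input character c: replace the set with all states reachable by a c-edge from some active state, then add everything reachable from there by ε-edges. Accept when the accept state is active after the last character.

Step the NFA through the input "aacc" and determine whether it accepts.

Answer: ACCEPT

Derivation:
start: ε-closure({0}) = {0,1,2,4,6}
'a' @ 1: {1,2,3,4,6,7}  ✓accept
'a' @ 2: {1,2,3,4,6,7}  ✓accept
'c' @ 3: {1,2,3,4,5,6}  ✓accept
'c' @ 4: {1,2,3,4,5,6}  ✓accept
final: {1,2,3,4,5,6}; accept 1 in set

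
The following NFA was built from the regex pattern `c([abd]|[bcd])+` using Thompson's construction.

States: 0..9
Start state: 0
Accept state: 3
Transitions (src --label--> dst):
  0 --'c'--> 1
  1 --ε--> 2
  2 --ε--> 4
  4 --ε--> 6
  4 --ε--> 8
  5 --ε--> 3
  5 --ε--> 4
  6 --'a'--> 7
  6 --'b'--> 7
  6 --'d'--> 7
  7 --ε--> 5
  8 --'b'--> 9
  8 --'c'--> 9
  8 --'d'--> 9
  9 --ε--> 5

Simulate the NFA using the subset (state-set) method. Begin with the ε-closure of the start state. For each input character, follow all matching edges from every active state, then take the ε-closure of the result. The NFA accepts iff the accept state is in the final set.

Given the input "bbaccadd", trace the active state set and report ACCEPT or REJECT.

start: ε-closure({0}) = {0}
'b' @ 1: {}  — no active states
rest 'baccadd' ignored (set empty)
end set {} — state 3 not in

Answer: REJECT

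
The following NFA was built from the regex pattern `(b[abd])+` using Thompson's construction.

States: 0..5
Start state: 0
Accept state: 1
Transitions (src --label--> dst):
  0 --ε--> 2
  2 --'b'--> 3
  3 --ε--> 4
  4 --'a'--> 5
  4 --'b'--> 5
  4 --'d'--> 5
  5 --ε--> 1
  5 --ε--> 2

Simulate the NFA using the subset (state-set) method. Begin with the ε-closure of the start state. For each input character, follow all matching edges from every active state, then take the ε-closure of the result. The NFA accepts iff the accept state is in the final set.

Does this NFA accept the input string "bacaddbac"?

Answer: REJECT

Steps:
start: ε-closure({0}) = {0,2}
'b' @ 1: {3,4}
'a' @ 2: {1,2,5}  (accept∈set)
'c' @ 3: {}  — state set empty
rest 'addbac' ignored (set empty)
final: {}; accept 1 not in set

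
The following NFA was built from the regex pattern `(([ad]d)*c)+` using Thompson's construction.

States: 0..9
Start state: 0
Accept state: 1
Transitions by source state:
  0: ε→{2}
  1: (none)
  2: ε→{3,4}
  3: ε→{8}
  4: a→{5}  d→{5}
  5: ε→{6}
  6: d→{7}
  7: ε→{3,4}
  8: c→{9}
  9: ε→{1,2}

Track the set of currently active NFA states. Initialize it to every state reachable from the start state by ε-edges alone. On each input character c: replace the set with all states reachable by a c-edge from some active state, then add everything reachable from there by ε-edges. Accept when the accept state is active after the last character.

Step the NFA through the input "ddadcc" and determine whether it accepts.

S₀ = ε-closure({0}) = {0,2,3,4,8}
'd' @ 1: {5,6}
'd' @ 2: {3,4,7,8}
'a' @ 3: {5,6}
'd' @ 4: {3,4,7,8}
'c' @ 5: {1,2,3,4,8,9}  (accept∈set)
'c' @ 6: {1,2,3,4,8,9}  (accept∈set)
after full input: {1,2,3,4,8,9}  (accept=1 in)

Answer: ACCEPT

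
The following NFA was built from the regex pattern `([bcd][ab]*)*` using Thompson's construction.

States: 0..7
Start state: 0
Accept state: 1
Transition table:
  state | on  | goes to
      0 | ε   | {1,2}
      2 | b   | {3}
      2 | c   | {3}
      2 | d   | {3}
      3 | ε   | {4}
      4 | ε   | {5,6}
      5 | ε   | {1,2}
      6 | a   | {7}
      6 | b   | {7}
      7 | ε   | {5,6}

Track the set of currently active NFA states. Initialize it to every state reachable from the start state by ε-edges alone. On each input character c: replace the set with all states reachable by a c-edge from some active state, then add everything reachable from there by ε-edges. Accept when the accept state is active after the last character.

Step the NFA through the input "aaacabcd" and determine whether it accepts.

Answer: REJECT

Trace:
start: ε-closure({0}) = {0,1,2}
'a' @ 1: {}  — dead — no transitions
rest 'aacabcd' ignored (set empty)
after full input: {}  (accept=1 not in)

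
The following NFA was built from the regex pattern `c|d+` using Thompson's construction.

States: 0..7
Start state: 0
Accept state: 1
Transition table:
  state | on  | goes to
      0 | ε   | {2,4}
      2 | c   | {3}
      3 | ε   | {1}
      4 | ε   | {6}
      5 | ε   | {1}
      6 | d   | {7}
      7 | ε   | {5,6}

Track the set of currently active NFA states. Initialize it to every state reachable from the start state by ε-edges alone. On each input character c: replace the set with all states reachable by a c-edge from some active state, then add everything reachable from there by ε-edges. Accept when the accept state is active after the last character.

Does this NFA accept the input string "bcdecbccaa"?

S₀ = ε-closure({0}) = {0,2,4,6}
'b' @ 1: {}  — dead — no transitions
rest 'cdecbccaa' ignored (set empty)
final: {}; accept 1 not in set

Answer: REJECT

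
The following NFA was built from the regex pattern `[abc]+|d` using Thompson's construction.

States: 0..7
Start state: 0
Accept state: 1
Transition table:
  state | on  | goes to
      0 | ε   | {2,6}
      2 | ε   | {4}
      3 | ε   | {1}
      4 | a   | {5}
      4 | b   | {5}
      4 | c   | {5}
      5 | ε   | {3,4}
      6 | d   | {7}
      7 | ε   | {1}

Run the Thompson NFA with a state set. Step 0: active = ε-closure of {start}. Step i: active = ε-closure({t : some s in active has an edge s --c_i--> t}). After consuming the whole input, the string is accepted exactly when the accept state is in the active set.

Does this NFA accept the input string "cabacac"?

S₀ = ε-closure({0}) = {0,2,4,6}
'c' @ 1: {1,3,4,5}  [accepting]
'a' @ 2: {1,3,4,5}  [accepting]
'b' @ 3: {1,3,4,5}  [accepting]
'a' @ 4: {1,3,4,5}  [accepting]
'c' @ 5: {1,3,4,5}  [accepting]
'a' @ 6: {1,3,4,5}  [accepting]
'c' @ 7: {1,3,4,5}  [accepting]
final: {1,3,4,5}; accept 1 in set

Answer: ACCEPT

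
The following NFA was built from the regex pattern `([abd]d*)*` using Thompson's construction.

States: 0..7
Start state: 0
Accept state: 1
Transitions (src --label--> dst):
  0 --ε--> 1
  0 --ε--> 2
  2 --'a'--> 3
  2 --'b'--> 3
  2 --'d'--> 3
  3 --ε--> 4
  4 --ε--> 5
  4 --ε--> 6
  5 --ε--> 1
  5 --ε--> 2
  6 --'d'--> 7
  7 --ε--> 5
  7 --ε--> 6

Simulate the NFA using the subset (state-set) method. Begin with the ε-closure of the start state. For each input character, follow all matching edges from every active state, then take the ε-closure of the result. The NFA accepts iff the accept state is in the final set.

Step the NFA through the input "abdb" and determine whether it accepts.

start: ε-closure({0}) = {0,1,2}
'a' @ 1: {1,2,3,4,5,6}  (accept∈set)
'b' @ 2: {1,2,3,4,5,6}  (accept∈set)
'd' @ 3: {1,2,3,4,5,6,7}  (accept∈set)
'b' @ 4: {1,2,3,4,5,6}  (accept∈set)
end set {1,2,3,4,5,6} — state 1 in

Answer: ACCEPT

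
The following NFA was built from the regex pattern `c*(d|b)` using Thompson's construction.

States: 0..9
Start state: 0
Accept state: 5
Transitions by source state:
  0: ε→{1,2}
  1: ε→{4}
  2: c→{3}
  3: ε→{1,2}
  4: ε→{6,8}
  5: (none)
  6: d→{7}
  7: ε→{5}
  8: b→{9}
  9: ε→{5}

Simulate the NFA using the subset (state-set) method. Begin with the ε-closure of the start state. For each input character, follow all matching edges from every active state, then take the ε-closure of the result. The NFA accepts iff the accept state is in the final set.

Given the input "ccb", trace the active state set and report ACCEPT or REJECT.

start: ε-closure({0}) = {0,1,2,4,6,8}
'c' @ 1: {1,2,3,4,6,8}
'c' @ 2: {1,2,3,4,6,8}
'b' @ 3: {5,9}  ✓accept
final: {5,9}; accept 5 in set

Answer: ACCEPT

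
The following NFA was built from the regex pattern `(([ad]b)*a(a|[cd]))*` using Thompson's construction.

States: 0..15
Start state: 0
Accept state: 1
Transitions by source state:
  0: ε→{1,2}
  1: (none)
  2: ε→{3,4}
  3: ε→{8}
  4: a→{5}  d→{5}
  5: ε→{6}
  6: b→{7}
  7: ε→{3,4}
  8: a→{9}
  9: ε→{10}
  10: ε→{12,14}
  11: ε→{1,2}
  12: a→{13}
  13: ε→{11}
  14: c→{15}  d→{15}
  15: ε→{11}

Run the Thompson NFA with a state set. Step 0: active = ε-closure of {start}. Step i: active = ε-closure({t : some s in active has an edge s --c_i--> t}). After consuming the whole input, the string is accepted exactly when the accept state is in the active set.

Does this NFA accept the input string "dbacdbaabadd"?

start: ε-closure({0}) = {0,1,2,3,4,8}
'd' @ 1: {5,6}
'b' @ 2: {3,4,7,8}
'a' @ 3: {5,6,9,10,12,14}
'c' @ 4: {1,2,3,4,8,11,15}  ✓accept
'd' @ 5: {5,6}
'b' @ 6: {3,4,7,8}
'a' @ 7: {5,6,9,10,12,14}
'a' @ 8: {1,2,3,4,8,11,13}  ✓accept
'b' @ 9: {}  — state set empty
rest 'add' ignored (set empty)
end set {} — state 1 not in

Answer: REJECT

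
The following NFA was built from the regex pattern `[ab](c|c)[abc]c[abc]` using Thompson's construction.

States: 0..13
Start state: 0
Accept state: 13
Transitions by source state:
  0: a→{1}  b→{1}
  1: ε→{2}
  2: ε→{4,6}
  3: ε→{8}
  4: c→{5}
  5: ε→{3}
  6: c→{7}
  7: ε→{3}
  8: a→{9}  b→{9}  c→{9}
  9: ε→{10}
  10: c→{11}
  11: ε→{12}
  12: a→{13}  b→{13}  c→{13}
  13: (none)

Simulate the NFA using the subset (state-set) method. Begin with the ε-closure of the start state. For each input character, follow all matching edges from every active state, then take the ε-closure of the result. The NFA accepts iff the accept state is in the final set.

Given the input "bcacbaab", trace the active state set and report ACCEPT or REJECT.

initial (ε-close {0}): {0}
'b' @ 1: {1,2,4,6}
'c' @ 2: {3,5,7,8}
'a' @ 3: {9,10}
'c' @ 4: {11,12}
'b' @ 5: {13}  (accept∈set)
'a' @ 6: {}  — state set empty
rest 'ab' ignored (set empty)
end set {} — state 13 not in

Answer: REJECT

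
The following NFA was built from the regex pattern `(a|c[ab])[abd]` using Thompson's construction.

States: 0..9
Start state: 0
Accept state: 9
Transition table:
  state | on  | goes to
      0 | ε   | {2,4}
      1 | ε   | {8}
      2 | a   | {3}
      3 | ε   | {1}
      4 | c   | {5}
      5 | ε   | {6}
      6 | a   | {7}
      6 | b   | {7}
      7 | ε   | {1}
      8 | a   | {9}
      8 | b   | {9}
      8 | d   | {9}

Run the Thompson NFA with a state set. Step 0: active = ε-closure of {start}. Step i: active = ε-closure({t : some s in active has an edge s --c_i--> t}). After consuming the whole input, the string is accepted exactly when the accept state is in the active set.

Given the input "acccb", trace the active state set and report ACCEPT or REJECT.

S₀ = ε-closure({0}) = {0,2,4}
'a' @ 1: {1,3,8}
'c' @ 2: {}  — no active states
rest 'ccb' ignored (set empty)
final: {}; accept 9 not in set

Answer: REJECT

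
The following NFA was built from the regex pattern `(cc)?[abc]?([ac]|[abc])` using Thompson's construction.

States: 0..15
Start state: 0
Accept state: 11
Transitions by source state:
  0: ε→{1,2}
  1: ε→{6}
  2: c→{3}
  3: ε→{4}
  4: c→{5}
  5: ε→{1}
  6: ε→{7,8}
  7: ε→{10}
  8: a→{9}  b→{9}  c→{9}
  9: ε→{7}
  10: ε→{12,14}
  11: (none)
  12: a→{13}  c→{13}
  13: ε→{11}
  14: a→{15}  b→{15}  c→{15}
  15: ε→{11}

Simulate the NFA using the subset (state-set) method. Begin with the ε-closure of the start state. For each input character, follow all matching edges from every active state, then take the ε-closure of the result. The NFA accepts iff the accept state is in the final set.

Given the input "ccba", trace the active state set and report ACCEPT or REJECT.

Answer: ACCEPT

Derivation:
S₀ = ε-closure({0}) = {0,1,2,6,7,8,10,12,14}
'c' @ 1: {3,4,7,9,10,11,12,13,14,15}  ✓accept
'c' @ 2: {1,5,6,7,8,10,11,12,13,14,15}  ✓accept
'b' @ 3: {7,9,10,11,12,14,15}  ✓accept
'a' @ 4: {11,13,15}  ✓accept
final: {11,13,15}; accept 11 in set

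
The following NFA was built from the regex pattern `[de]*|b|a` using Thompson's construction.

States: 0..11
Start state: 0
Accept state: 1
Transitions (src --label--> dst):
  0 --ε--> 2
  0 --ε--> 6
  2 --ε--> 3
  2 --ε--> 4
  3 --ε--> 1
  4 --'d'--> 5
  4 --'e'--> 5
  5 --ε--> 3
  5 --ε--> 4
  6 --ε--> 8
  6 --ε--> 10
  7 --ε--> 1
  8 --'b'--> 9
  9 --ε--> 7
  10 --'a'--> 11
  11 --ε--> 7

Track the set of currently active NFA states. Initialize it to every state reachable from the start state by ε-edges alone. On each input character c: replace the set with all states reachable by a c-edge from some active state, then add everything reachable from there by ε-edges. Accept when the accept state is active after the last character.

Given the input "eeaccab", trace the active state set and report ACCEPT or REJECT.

start: ε-closure({0}) = {0,1,2,3,4,6,8,10}
'e' @ 1: {1,3,4,5}  [accepting]
'e' @ 2: {1,3,4,5}  [accepting]
'a' @ 3: {}  — dead — no transitions
rest 'ccab' ignored (set empty)
after full input: {}  (accept=1 not in)

Answer: REJECT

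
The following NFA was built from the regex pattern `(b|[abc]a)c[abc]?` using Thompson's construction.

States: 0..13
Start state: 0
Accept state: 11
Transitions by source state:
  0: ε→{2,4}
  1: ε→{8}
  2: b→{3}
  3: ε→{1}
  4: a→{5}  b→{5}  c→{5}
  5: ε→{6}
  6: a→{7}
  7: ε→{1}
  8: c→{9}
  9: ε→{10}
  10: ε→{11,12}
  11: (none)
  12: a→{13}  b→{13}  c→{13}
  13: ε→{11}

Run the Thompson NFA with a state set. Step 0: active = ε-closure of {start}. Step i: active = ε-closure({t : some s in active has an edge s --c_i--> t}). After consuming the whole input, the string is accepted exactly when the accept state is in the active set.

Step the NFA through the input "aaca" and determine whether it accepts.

S₀ = ε-closure({0}) = {0,2,4}
'a' @ 1: {5,6}
'a' @ 2: {1,7,8}
'c' @ 3: {9,10,11,12}  (accept∈set)
'a' @ 4: {11,13}  (accept∈set)
end set {11,13} — state 11 in

Answer: ACCEPT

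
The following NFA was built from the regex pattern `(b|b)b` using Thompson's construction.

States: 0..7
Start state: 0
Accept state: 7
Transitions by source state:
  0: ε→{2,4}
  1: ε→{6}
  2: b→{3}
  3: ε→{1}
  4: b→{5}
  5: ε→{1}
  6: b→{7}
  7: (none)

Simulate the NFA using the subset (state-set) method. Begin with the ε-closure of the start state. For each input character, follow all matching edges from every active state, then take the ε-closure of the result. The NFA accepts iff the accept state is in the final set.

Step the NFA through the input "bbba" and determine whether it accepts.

Answer: REJECT

Derivation:
initial (ε-close {0}): {0,2,4}
'b' @ 1: {1,3,5,6}
'b' @ 2: {7}  (accept∈set)
'b' @ 3: {}  — no active states
rest 'a' ignored (set empty)
end set {} — state 7 not in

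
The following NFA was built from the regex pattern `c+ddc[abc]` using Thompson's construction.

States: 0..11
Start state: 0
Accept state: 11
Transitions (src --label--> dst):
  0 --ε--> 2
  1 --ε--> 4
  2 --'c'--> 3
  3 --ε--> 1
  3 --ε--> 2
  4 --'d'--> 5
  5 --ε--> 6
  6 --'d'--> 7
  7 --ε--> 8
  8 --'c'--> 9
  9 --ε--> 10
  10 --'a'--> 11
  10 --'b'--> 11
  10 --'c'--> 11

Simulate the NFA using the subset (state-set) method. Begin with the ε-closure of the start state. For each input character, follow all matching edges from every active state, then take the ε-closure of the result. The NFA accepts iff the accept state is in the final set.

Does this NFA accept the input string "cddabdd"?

Answer: REJECT

Trace:
S₀ = ε-closure({0}) = {0,2}
'c' @ 1: {1,2,3,4}
'd' @ 2: {5,6}
'd' @ 3: {7,8}
'a' @ 4: {}  — dead — no transitions
rest 'bdd' ignored (set empty)
after full input: {}  (accept=11 not in)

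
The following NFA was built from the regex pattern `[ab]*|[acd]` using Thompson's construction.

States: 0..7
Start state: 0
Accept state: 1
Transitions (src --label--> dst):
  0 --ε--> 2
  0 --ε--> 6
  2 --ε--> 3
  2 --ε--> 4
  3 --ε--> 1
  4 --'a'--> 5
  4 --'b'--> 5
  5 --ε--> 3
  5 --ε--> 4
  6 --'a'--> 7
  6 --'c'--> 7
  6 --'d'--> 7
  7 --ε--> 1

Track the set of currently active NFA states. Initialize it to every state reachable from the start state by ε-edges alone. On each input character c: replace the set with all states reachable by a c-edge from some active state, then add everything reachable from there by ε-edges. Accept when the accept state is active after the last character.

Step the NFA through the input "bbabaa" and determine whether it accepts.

initial (ε-close {0}): {0,1,2,3,4,6}
'b' @ 1: {1,3,4,5}  ✓accept
'b' @ 2: {1,3,4,5}  ✓accept
'a' @ 3: {1,3,4,5}  ✓accept
'b' @ 4: {1,3,4,5}  ✓accept
'a' @ 5: {1,3,4,5}  ✓accept
'a' @ 6: {1,3,4,5}  ✓accept
after full input: {1,3,4,5}  (accept=1 in)

Answer: ACCEPT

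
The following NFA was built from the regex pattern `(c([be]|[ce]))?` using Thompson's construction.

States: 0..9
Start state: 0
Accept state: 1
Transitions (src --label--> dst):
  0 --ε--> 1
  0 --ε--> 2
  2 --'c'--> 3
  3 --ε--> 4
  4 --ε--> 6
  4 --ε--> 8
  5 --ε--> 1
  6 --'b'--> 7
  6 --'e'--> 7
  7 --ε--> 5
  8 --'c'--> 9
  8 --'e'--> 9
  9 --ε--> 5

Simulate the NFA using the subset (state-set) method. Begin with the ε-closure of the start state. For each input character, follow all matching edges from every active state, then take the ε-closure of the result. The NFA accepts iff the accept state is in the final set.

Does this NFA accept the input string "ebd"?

initial (ε-close {0}): {0,1,2}
'e' @ 1: {}  — state set empty
rest 'bd' ignored (set empty)
final: {}; accept 1 not in set

Answer: REJECT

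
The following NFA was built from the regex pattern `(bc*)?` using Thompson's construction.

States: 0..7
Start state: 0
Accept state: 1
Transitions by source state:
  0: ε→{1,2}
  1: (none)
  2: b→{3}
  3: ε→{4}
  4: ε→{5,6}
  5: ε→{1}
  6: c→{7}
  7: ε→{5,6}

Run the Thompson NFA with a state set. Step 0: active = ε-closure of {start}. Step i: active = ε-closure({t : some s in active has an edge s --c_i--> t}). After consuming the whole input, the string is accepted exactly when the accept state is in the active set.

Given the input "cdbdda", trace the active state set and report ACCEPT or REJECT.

Answer: REJECT

Derivation:
S₀ = ε-closure({0}) = {0,1,2}
'c' @ 1: {}  — no active states
rest 'dbdda' ignored (set empty)
final: {}; accept 1 not in set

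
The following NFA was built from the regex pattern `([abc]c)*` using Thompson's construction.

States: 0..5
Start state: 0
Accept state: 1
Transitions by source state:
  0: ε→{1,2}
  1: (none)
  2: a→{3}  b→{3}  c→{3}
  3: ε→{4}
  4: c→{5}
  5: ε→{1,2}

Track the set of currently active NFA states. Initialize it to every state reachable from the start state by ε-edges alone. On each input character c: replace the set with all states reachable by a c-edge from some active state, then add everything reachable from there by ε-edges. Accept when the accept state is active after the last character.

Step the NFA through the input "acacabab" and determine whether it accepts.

Answer: REJECT

Trace:
start: ε-closure({0}) = {0,1,2}
'a' @ 1: {3,4}
'c' @ 2: {1,2,5}  ✓accept
'a' @ 3: {3,4}
'c' @ 4: {1,2,5}  ✓accept
'a' @ 5: {3,4}
'b' @ 6: {}  — no active states
rest 'ab' ignored (set empty)
after full input: {}  (accept=1 not in)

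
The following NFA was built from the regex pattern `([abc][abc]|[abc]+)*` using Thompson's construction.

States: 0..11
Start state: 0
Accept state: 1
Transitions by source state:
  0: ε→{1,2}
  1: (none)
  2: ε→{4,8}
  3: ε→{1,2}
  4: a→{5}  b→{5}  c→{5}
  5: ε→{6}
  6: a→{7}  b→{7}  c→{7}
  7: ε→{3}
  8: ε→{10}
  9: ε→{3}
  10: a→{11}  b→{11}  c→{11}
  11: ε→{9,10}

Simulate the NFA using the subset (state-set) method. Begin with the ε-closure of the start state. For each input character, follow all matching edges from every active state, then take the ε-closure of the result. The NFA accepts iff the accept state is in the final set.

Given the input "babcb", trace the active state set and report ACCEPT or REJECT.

start: ε-closure({0}) = {0,1,2,4,8,10}
'b' @ 1: {1,2,3,4,5,6,8,9,10,11}  [accepting]
'a' @ 2: {1,2,3,4,5,6,7,8,9,10,11}  [accepting]
'b' @ 3: {1,2,3,4,5,6,7,8,9,10,11}  [accepting]
'c' @ 4: {1,2,3,4,5,6,7,8,9,10,11}  [accepting]
'b' @ 5: {1,2,3,4,5,6,7,8,9,10,11}  [accepting]
after full input: {1,2,3,4,5,6,7,8,9,10,11}  (accept=1 in)

Answer: ACCEPT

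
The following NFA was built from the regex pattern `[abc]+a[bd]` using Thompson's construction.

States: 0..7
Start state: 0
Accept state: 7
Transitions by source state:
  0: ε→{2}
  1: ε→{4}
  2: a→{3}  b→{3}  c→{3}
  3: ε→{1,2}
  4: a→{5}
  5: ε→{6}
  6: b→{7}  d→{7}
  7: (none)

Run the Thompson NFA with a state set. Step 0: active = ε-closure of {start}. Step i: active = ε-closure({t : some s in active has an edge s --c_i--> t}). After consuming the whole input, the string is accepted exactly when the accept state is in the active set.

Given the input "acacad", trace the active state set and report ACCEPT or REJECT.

S₀ = ε-closure({0}) = {0,2}
'a' @ 1: {1,2,3,4}
'c' @ 2: {1,2,3,4}
'a' @ 3: {1,2,3,4,5,6}
'c' @ 4: {1,2,3,4}
'a' @ 5: {1,2,3,4,5,6}
'd' @ 6: {7}  ✓accept
after full input: {7}  (accept=7 in)

Answer: ACCEPT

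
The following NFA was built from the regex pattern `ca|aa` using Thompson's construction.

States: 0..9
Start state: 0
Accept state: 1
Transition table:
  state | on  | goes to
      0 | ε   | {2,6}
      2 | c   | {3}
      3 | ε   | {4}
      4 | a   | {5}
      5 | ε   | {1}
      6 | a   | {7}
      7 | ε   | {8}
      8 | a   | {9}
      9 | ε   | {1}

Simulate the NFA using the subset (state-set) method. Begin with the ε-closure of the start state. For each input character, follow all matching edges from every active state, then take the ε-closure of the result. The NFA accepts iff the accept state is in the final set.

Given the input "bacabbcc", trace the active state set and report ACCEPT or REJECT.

start: ε-closure({0}) = {0,2,6}
'b' @ 1: {}  — state set empty
rest 'acabbcc' ignored (set empty)
final: {}; accept 1 not in set

Answer: REJECT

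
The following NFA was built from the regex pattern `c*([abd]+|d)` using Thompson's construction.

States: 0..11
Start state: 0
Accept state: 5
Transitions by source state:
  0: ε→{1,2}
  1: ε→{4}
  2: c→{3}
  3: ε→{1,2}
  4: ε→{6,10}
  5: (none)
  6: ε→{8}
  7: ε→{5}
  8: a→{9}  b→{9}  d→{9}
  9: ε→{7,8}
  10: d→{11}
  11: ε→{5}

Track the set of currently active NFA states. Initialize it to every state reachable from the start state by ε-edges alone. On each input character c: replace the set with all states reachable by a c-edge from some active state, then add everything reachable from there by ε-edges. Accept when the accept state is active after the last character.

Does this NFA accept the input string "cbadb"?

start: ε-closure({0}) = {0,1,2,4,6,8,10}
'c' @ 1: {1,2,3,4,6,8,10}
'b' @ 2: {5,7,8,9}  [accepting]
'a' @ 3: {5,7,8,9}  [accepting]
'd' @ 4: {5,7,8,9}  [accepting]
'b' @ 5: {5,7,8,9}  [accepting]
end set {5,7,8,9} — state 5 in

Answer: ACCEPT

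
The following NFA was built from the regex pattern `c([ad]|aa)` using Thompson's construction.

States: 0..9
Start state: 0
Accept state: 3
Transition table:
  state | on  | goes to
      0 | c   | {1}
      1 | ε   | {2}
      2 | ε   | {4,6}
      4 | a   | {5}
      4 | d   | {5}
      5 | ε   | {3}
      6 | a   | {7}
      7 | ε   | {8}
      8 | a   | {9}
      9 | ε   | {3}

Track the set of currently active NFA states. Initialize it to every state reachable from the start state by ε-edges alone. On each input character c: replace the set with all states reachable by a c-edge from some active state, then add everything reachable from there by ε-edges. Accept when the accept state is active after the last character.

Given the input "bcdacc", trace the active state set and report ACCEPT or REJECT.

Answer: REJECT

Trace:
initial (ε-close {0}): {0}
'b' @ 1: {}  — no active states
rest 'cdacc' ignored (set empty)
after full input: {}  (accept=3 not in)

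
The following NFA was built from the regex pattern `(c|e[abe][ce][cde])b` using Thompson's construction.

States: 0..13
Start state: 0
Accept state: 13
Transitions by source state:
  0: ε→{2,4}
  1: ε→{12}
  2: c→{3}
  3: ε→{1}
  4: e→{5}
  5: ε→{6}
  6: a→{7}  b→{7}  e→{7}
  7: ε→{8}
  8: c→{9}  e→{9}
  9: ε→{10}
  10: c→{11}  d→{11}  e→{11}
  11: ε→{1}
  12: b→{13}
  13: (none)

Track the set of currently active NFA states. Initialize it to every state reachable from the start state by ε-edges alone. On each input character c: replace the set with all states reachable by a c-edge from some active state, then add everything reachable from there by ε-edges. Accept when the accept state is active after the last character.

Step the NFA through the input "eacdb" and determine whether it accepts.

Answer: ACCEPT

Trace:
S₀ = ε-closure({0}) = {0,2,4}
'e' @ 1: {5,6}
'a' @ 2: {7,8}
'c' @ 3: {9,10}
'd' @ 4: {1,11,12}
'b' @ 5: {13}  ✓accept
end set {13} — state 13 in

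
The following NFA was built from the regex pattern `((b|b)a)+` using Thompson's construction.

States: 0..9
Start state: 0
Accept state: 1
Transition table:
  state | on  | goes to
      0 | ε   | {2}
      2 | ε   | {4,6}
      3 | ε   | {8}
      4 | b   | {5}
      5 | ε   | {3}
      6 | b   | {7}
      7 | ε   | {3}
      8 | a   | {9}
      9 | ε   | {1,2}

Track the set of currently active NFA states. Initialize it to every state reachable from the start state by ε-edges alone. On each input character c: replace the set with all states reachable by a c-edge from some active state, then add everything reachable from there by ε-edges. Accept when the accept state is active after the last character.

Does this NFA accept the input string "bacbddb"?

Answer: REJECT

Trace:
S₀ = ε-closure({0}) = {0,2,4,6}
'b' @ 1: {3,5,7,8}
'a' @ 2: {1,2,4,6,9}  ✓accept
'c' @ 3: {}  — state set empty
rest 'bddb' ignored (set empty)
after full input: {}  (accept=1 not in)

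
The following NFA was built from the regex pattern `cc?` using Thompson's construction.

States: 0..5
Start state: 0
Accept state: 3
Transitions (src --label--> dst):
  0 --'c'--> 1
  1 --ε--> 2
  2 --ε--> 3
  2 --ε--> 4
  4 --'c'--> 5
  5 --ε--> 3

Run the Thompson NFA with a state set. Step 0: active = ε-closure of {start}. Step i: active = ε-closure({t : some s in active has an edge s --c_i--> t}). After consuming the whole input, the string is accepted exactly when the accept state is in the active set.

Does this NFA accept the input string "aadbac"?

Answer: REJECT

Steps:
start: ε-closure({0}) = {0}
'a' @ 1: {}  — dead — no transitions
rest 'adbac' ignored (set empty)
after full input: {}  (accept=3 not in)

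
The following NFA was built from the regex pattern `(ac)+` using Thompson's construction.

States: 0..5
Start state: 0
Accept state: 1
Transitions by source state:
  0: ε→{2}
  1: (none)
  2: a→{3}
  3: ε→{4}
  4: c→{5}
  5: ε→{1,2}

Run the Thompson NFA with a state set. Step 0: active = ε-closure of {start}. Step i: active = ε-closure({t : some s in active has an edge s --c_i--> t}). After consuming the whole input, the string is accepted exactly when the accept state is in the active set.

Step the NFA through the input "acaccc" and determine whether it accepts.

Answer: REJECT

Steps:
S₀ = ε-closure({0}) = {0,2}
'a' @ 1: {3,4}
'c' @ 2: {1,2,5}  [accepting]
'a' @ 3: {3,4}
'c' @ 4: {1,2,5}  [accepting]
'c' @ 5: {}  — no active states
rest 'c' ignored (set empty)
final: {}; accept 1 not in set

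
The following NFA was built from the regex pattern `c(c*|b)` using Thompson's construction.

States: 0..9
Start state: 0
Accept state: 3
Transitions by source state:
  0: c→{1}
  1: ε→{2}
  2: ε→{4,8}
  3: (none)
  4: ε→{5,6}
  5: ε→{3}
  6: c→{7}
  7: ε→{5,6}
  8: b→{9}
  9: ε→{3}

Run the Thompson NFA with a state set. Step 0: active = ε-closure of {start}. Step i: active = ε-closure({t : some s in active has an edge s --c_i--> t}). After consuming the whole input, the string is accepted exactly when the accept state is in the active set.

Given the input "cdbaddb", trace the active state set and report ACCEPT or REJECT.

S₀ = ε-closure({0}) = {0}
'c' @ 1: {1,2,3,4,5,6,8}  (accept∈set)
'd' @ 2: {}  — state set empty
rest 'baddb' ignored (set empty)
after full input: {}  (accept=3 not in)

Answer: REJECT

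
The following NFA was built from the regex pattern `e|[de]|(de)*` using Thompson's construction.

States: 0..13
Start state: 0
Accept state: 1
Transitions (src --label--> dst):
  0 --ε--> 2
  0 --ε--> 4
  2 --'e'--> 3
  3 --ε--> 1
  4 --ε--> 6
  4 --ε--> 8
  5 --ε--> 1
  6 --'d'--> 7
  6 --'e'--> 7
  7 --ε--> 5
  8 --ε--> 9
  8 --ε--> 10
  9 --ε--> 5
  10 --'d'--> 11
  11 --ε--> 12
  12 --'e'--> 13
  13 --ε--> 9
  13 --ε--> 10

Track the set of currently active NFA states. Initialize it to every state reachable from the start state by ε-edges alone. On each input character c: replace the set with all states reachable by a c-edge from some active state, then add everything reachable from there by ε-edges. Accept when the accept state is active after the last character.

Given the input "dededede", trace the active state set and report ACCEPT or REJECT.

Answer: ACCEPT

Trace:
initial (ε-close {0}): {0,1,2,4,5,6,8,9,10}
'd' @ 1: {1,5,7,11,12}  [accepting]
'e' @ 2: {1,5,9,10,13}  [accepting]
'd' @ 3: {11,12}
'e' @ 4: {1,5,9,10,13}  [accepting]
'd' @ 5: {11,12}
'e' @ 6: {1,5,9,10,13}  [accepting]
'd' @ 7: {11,12}
'e' @ 8: {1,5,9,10,13}  [accepting]
after full input: {1,5,9,10,13}  (accept=1 in)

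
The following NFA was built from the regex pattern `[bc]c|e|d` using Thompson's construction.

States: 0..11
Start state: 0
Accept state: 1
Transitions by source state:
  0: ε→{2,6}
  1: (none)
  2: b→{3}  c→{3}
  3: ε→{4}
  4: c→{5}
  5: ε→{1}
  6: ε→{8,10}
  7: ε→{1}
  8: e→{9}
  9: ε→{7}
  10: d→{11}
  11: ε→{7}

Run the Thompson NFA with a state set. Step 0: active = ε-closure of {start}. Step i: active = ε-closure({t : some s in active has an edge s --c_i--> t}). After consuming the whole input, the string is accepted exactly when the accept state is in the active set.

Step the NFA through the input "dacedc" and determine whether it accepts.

S₀ = ε-closure({0}) = {0,2,6,8,10}
'd' @ 1: {1,7,11}  ✓accept
'a' @ 2: {}  — state set empty
rest 'cedc' ignored (set empty)
end set {} — state 1 not in

Answer: REJECT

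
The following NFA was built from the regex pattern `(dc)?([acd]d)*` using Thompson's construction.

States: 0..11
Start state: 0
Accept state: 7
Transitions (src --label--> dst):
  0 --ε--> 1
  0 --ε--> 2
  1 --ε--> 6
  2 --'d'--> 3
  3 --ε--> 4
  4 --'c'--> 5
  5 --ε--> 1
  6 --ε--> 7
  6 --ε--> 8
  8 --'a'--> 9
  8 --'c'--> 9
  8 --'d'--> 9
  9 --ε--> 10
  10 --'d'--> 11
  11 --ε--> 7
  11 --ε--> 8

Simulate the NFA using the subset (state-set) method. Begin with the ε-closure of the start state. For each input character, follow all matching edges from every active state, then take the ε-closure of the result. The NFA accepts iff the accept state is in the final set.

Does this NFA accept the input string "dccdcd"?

start: ε-closure({0}) = {0,1,2,6,7,8}
'd' @ 1: {3,4,9,10}
'c' @ 2: {1,5,6,7,8}  (accept∈set)
'c' @ 3: {9,10}
'd' @ 4: {7,8,11}  (accept∈set)
'c' @ 5: {9,10}
'd' @ 6: {7,8,11}  (accept∈set)
after full input: {7,8,11}  (accept=7 in)

Answer: ACCEPT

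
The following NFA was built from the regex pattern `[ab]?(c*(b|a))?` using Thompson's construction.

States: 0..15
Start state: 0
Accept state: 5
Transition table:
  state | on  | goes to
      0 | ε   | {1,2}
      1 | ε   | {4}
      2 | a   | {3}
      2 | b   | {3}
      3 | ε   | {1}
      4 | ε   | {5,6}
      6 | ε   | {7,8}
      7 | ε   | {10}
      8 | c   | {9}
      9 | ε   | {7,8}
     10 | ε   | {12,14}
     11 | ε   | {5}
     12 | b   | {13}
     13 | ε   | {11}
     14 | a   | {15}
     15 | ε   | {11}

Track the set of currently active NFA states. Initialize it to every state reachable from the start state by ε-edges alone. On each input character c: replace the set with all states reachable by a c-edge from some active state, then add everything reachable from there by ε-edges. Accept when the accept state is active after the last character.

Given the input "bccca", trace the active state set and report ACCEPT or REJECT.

Answer: ACCEPT

Derivation:
start: ε-closure({0}) = {0,1,2,4,5,6,7,8,10,12,14}
'b' @ 1: {1,3,4,5,6,7,8,10,11,12,13,14}  (accept∈set)
'c' @ 2: {7,8,9,10,12,14}
'c' @ 3: {7,8,9,10,12,14}
'c' @ 4: {7,8,9,10,12,14}
'a' @ 5: {5,11,15}  (accept∈set)
after full input: {5,11,15}  (accept=5 in)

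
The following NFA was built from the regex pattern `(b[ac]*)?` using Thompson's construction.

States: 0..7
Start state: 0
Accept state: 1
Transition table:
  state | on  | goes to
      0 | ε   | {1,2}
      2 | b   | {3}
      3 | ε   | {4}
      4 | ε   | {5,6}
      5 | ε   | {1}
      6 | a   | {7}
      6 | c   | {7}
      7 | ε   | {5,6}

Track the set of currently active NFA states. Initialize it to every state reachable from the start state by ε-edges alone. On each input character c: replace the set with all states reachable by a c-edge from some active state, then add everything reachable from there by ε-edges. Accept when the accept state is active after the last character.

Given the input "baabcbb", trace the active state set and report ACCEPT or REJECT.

start: ε-closure({0}) = {0,1,2}
'b' @ 1: {1,3,4,5,6}  (accept∈set)
'a' @ 2: {1,5,6,7}  (accept∈set)
'a' @ 3: {1,5,6,7}  (accept∈set)
'b' @ 4: {}  — state set empty
rest 'cbb' ignored (set empty)
final: {}; accept 1 not in set

Answer: REJECT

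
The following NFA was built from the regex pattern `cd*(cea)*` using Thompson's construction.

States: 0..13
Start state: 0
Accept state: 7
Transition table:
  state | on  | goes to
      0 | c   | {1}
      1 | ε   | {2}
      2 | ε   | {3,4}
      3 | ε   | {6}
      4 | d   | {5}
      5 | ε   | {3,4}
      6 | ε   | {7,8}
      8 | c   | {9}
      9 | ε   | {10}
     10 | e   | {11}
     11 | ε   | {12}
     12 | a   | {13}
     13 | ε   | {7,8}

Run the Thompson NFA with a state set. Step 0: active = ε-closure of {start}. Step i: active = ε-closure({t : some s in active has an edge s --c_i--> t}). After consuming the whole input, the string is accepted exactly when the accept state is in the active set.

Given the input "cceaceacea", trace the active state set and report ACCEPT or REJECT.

Answer: ACCEPT

Derivation:
S₀ = ε-closure({0}) = {0}
'c' @ 1: {1,2,3,4,6,7,8}  [accepting]
'c' @ 2: {9,10}
'e' @ 3: {11,12}
'a' @ 4: {7,8,13}  [accepting]
'c' @ 5: {9,10}
'e' @ 6: {11,12}
'a' @ 7: {7,8,13}  [accepting]
'c' @ 8: {9,10}
'e' @ 9: {11,12}
'a' @ 10: {7,8,13}  [accepting]
after full input: {7,8,13}  (accept=7 in)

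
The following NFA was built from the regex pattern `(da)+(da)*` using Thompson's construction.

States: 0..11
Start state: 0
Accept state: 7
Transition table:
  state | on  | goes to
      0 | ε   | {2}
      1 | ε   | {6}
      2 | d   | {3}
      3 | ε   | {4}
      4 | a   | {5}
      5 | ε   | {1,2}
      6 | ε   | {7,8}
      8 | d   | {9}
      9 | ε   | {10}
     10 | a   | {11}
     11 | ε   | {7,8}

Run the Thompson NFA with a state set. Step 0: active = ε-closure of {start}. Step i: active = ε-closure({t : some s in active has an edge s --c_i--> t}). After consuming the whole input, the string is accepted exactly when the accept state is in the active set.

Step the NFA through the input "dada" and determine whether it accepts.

Answer: ACCEPT

Steps:
initial (ε-close {0}): {0,2}
'd' @ 1: {3,4}
'a' @ 2: {1,2,5,6,7,8}  (accept∈set)
'd' @ 3: {3,4,9,10}
'a' @ 4: {1,2,5,6,7,8,11}  (accept∈set)
end set {1,2,5,6,7,8,11} — state 7 in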